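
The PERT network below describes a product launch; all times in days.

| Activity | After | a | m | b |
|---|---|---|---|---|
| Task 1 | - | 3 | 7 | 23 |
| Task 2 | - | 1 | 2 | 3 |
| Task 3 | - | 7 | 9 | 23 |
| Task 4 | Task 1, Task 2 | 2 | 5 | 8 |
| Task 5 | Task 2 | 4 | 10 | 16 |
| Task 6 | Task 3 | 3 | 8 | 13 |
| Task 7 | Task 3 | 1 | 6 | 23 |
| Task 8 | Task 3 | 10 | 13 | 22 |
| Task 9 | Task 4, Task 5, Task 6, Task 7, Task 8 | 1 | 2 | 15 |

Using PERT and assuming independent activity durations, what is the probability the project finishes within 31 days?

te_Task 1 = (3 + 4·7 + 23)/6 = 54/6 = 9; σ²_Task 1 = ((23−3)/6)² = 11.111
te_Task 2 = (1 + 4·2 + 3)/6 = 12/6 = 2; σ²_Task 2 = ((3−1)/6)² = 0.111
te_Task 3 = (7 + 4·9 + 23)/6 = 66/6 = 11; σ²_Task 3 = ((23−7)/6)² = 7.111
te_Task 4 = (2 + 4·5 + 8)/6 = 30/6 = 5; σ²_Task 4 = ((8−2)/6)² = 1.000
te_Task 5 = (4 + 4·10 + 16)/6 = 60/6 = 10; σ²_Task 5 = ((16−4)/6)² = 4.000
te_Task 6 = (3 + 4·8 + 13)/6 = 48/6 = 8; σ²_Task 6 = ((13−3)/6)² = 2.778
te_Task 7 = (1 + 4·6 + 23)/6 = 48/6 = 8; σ²_Task 7 = ((23−1)/6)² = 13.444
te_Task 8 = (10 + 4·13 + 22)/6 = 84/6 = 14; σ²_Task 8 = ((22−10)/6)² = 4.000
te_Task 9 = (1 + 4·2 + 15)/6 = 24/6 = 4; σ²_Task 9 = ((15−1)/6)² = 5.444

Forward pass:
ES_Task 1 = 0; EF_Task 1 = 9
ES_Task 2 = 0; EF_Task 2 = 2
ES_Task 3 = 0; EF_Task 3 = 11
ES_Task 4 = max(EF_Task 1=9, EF_Task 2=2) = 9; EF_Task 4 = 9+5 = 14
ES_Task 5 = 2; EF_Task 5 = 2+10 = 12
ES_Task 6 = 11; EF_Task 6 = 11+8 = 19
ES_Task 7 = 11; EF_Task 7 = 11+8 = 19
ES_Task 8 = 11; EF_Task 8 = 11+14 = 25
ES_Task 9 = max(EF_Task 4=14, EF_Task 5=12, EF_Task 6=19, EF_Task 7=19, EF_Task 8=25) = 25; EF_Task 9 = 25+4 = 29
Expected project duration μ = 29 days. Critical path: Task 3 → Task 8 → Task 9.

Variance along critical path = 7.111 + 4.000 + 5.444 = 16.556; σ = √16.556 = 4.069 days.
Z = (31 − 29) / 4.069 = 0.492
P(T ≤ 31) = Φ(0.492) ≈ 0.688

0.688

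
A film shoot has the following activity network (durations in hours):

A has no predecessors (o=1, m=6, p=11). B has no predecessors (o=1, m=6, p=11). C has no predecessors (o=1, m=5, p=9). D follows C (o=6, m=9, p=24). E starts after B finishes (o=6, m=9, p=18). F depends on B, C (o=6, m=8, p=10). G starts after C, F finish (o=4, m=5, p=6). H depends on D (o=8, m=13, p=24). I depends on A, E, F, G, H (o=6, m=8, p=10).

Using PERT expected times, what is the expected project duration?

te_A = (1 + 4·6 + 11)/6 = 36/6 = 6
te_B = (1 + 4·6 + 11)/6 = 36/6 = 6
te_C = (1 + 4·5 + 9)/6 = 30/6 = 5
te_D = (6 + 4·9 + 24)/6 = 66/6 = 11
te_E = (6 + 4·9 + 18)/6 = 60/6 = 10
te_F = (6 + 4·8 + 10)/6 = 48/6 = 8
te_G = (4 + 4·5 + 6)/6 = 30/6 = 5
te_H = (8 + 4·13 + 24)/6 = 84/6 = 14
te_I = (6 + 4·8 + 10)/6 = 48/6 = 8

Forward pass:
ES_A = 0; EF_A = 6
ES_B = 0; EF_B = 6
ES_C = 0; EF_C = 5
ES_D = 5; EF_D = 5+11 = 16
ES_E = 6; EF_E = 6+10 = 16
ES_F = max(EF_B=6, EF_C=5) = 6; EF_F = 6+8 = 14
ES_G = max(EF_C=5, EF_F=14) = 14; EF_G = 14+5 = 19
ES_H = 16; EF_H = 16+14 = 30
ES_I = max(EF_A=6, EF_E=16, EF_F=14, EF_G=19, EF_H=30) = 30; EF_I = 30+8 = 38
Expected project duration μ = 38 hours. Critical path: C → D → H → I.

38 hours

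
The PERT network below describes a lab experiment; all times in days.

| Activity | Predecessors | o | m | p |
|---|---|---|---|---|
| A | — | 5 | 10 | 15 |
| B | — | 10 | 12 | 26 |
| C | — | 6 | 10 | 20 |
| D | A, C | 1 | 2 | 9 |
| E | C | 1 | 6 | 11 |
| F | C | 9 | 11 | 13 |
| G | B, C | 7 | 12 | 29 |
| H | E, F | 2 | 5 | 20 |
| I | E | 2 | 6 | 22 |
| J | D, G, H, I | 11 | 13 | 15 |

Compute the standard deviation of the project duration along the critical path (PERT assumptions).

3.92 days

te_A = (5 + 4·10 + 15)/6 = 60/6 = 10; σ²_A = ((15−5)/6)² = 2.778
te_B = (10 + 4·12 + 26)/6 = 84/6 = 14; σ²_B = ((26−10)/6)² = 7.111
te_C = (6 + 4·10 + 20)/6 = 66/6 = 11; σ²_C = ((20−6)/6)² = 5.444
te_D = (1 + 4·2 + 9)/6 = 18/6 = 3; σ²_D = ((9−1)/6)² = 1.778
te_E = (1 + 4·6 + 11)/6 = 36/6 = 6; σ²_E = ((11−1)/6)² = 2.778
te_F = (9 + 4·11 + 13)/6 = 66/6 = 11; σ²_F = ((13−9)/6)² = 0.444
te_G = (7 + 4·12 + 29)/6 = 84/6 = 14; σ²_G = ((29−7)/6)² = 13.444
te_H = (2 + 4·5 + 20)/6 = 42/6 = 7; σ²_H = ((20−2)/6)² = 9.000
te_I = (2 + 4·6 + 22)/6 = 48/6 = 8; σ²_I = ((22−2)/6)² = 11.111
te_J = (11 + 4·13 + 15)/6 = 78/6 = 13; σ²_J = ((15−11)/6)² = 0.444

Forward pass:
ES_A = 0; EF_A = 10
ES_B = 0; EF_B = 14
ES_C = 0; EF_C = 11
ES_D = max(EF_A=10, EF_C=11) = 11; EF_D = 11+3 = 14
ES_E = 11; EF_E = 11+6 = 17
ES_F = 11; EF_F = 11+11 = 22
ES_G = max(EF_B=14, EF_C=11) = 14; EF_G = 14+14 = 28
ES_H = max(EF_E=17, EF_F=22) = 22; EF_H = 22+7 = 29
ES_I = 17; EF_I = 17+8 = 25
ES_J = max(EF_D=14, EF_G=28, EF_H=29, EF_I=25) = 29; EF_J = 29+13 = 42
Expected project duration μ = 42 days. Critical path: C → F → H → J.

Variance along critical path = 5.444 + 0.444 + 9.000 + 0.444 = 15.333
σ = √15.333 = 3.916 days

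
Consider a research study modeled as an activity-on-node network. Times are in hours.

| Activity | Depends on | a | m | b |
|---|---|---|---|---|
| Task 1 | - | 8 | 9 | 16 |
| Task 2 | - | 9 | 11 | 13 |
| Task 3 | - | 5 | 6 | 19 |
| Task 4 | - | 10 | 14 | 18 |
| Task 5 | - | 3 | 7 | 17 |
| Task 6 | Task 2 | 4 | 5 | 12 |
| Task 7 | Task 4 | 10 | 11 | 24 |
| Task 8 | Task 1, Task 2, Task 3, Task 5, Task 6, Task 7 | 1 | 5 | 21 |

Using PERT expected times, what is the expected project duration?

te_Task 1 = (8 + 4·9 + 16)/6 = 60/6 = 10
te_Task 2 = (9 + 4·11 + 13)/6 = 66/6 = 11
te_Task 3 = (5 + 4·6 + 19)/6 = 48/6 = 8
te_Task 4 = (10 + 4·14 + 18)/6 = 84/6 = 14
te_Task 5 = (3 + 4·7 + 17)/6 = 48/6 = 8
te_Task 6 = (4 + 4·5 + 12)/6 = 36/6 = 6
te_Task 7 = (10 + 4·11 + 24)/6 = 78/6 = 13
te_Task 8 = (1 + 4·5 + 21)/6 = 42/6 = 7

Forward pass:
ES_Task 1 = 0; EF_Task 1 = 10
ES_Task 2 = 0; EF_Task 2 = 11
ES_Task 3 = 0; EF_Task 3 = 8
ES_Task 4 = 0; EF_Task 4 = 14
ES_Task 5 = 0; EF_Task 5 = 8
ES_Task 6 = 11; EF_Task 6 = 11+6 = 17
ES_Task 7 = 14; EF_Task 7 = 14+13 = 27
ES_Task 8 = max(EF_Task 1=10, EF_Task 2=11, EF_Task 3=8, EF_Task 5=8, EF_Task 6=17, EF_Task 7=27) = 27; EF_Task 8 = 27+7 = 34
Expected project duration μ = 34 hours. Critical path: Task 4 → Task 7 → Task 8.

34 hours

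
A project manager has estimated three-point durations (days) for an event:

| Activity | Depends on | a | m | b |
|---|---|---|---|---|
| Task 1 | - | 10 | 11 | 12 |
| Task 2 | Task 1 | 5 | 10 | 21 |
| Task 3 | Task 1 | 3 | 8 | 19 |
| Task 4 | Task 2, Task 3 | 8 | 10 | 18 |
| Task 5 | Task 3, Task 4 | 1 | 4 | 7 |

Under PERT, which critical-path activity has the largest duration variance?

te_Task 1 = (10 + 4·11 + 12)/6 = 66/6 = 11; σ²_Task 1 = ((12−10)/6)² = 0.111
te_Task 2 = (5 + 4·10 + 21)/6 = 66/6 = 11; σ²_Task 2 = ((21−5)/6)² = 7.111
te_Task 3 = (3 + 4·8 + 19)/6 = 54/6 = 9; σ²_Task 3 = ((19−3)/6)² = 7.111
te_Task 4 = (8 + 4·10 + 18)/6 = 66/6 = 11; σ²_Task 4 = ((18−8)/6)² = 2.778
te_Task 5 = (1 + 4·4 + 7)/6 = 24/6 = 4; σ²_Task 5 = ((7−1)/6)² = 1.000

Forward pass:
ES_Task 1 = 0; EF_Task 1 = 11
ES_Task 2 = 11; EF_Task 2 = 11+11 = 22
ES_Task 3 = 11; EF_Task 3 = 11+9 = 20
ES_Task 4 = max(EF_Task 2=22, EF_Task 3=20) = 22; EF_Task 4 = 22+11 = 33
ES_Task 5 = max(EF_Task 3=20, EF_Task 4=33) = 33; EF_Task 5 = 33+4 = 37
Expected project duration μ = 37 days. Critical path: Task 1 → Task 2 → Task 4 → Task 5.

Variances on critical path: σ²_Task 1=0.111, σ²_Task 2=7.111, σ²_Task 4=2.778, σ²_Task 5=1.000.
Largest is σ²_Task 2 = 7.111.

Task 2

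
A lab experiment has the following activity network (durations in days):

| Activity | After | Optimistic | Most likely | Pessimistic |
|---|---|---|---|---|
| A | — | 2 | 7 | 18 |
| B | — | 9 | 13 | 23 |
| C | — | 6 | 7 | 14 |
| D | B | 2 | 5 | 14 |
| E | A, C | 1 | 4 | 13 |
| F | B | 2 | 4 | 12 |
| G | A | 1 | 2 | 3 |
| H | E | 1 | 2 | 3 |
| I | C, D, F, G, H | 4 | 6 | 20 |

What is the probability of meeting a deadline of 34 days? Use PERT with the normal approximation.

0.930

te_A = (2 + 4·7 + 18)/6 = 48/6 = 8; σ²_A = ((18−2)/6)² = 7.111
te_B = (9 + 4·13 + 23)/6 = 84/6 = 14; σ²_B = ((23−9)/6)² = 5.444
te_C = (6 + 4·7 + 14)/6 = 48/6 = 8; σ²_C = ((14−6)/6)² = 1.778
te_D = (2 + 4·5 + 14)/6 = 36/6 = 6; σ²_D = ((14−2)/6)² = 4.000
te_E = (1 + 4·4 + 13)/6 = 30/6 = 5; σ²_E = ((13−1)/6)² = 4.000
te_F = (2 + 4·4 + 12)/6 = 30/6 = 5; σ²_F = ((12−2)/6)² = 2.778
te_G = (1 + 4·2 + 3)/6 = 12/6 = 2; σ²_G = ((3−1)/6)² = 0.111
te_H = (1 + 4·2 + 3)/6 = 12/6 = 2; σ²_H = ((3−1)/6)² = 0.111
te_I = (4 + 4·6 + 20)/6 = 48/6 = 8; σ²_I = ((20−4)/6)² = 7.111

Forward pass:
ES_A = 0; EF_A = 8
ES_B = 0; EF_B = 14
ES_C = 0; EF_C = 8
ES_D = 14; EF_D = 14+6 = 20
ES_E = max(EF_A=8, EF_C=8) = 8; EF_E = 8+5 = 13
ES_F = 14; EF_F = 14+5 = 19
ES_G = 8; EF_G = 8+2 = 10
ES_H = 13; EF_H = 13+2 = 15
ES_I = max(EF_C=8, EF_D=20, EF_F=19, EF_G=10, EF_H=15) = 20; EF_I = 20+8 = 28
Expected project duration μ = 28 days. Critical path: B → D → I.

Variance along critical path = 5.444 + 4.000 + 7.111 = 16.556; σ = √16.556 = 4.069 days.
Z = (34 − 28) / 4.069 = 1.475
P(T ≤ 34) = Φ(1.475) ≈ 0.930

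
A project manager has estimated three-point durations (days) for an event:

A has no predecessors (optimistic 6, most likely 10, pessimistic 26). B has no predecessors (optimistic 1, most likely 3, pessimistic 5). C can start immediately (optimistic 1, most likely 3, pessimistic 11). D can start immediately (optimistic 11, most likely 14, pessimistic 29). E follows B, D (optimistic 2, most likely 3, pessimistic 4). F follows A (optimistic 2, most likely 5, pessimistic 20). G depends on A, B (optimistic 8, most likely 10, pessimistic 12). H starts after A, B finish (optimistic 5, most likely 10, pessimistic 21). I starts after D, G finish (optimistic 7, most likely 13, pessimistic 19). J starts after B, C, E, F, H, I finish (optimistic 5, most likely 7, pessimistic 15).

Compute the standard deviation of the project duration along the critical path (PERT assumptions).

4.28 days

te_A = (6 + 4·10 + 26)/6 = 72/6 = 12; σ²_A = ((26−6)/6)² = 11.111
te_B = (1 + 4·3 + 5)/6 = 18/6 = 3; σ²_B = ((5−1)/6)² = 0.444
te_C = (1 + 4·3 + 11)/6 = 24/6 = 4; σ²_C = ((11−1)/6)² = 2.778
te_D = (11 + 4·14 + 29)/6 = 96/6 = 16; σ²_D = ((29−11)/6)² = 9.000
te_E = (2 + 4·3 + 4)/6 = 18/6 = 3; σ²_E = ((4−2)/6)² = 0.111
te_F = (2 + 4·5 + 20)/6 = 42/6 = 7; σ²_F = ((20−2)/6)² = 9.000
te_G = (8 + 4·10 + 12)/6 = 60/6 = 10; σ²_G = ((12−8)/6)² = 0.444
te_H = (5 + 4·10 + 21)/6 = 66/6 = 11; σ²_H = ((21−5)/6)² = 7.111
te_I = (7 + 4·13 + 19)/6 = 78/6 = 13; σ²_I = ((19−7)/6)² = 4.000
te_J = (5 + 4·7 + 15)/6 = 48/6 = 8; σ²_J = ((15−5)/6)² = 2.778

Forward pass:
ES_A = 0; EF_A = 12
ES_B = 0; EF_B = 3
ES_C = 0; EF_C = 4
ES_D = 0; EF_D = 16
ES_E = max(EF_B=3, EF_D=16) = 16; EF_E = 16+3 = 19
ES_F = 12; EF_F = 12+7 = 19
ES_G = max(EF_A=12, EF_B=3) = 12; EF_G = 12+10 = 22
ES_H = max(EF_A=12, EF_B=3) = 12; EF_H = 12+11 = 23
ES_I = max(EF_D=16, EF_G=22) = 22; EF_I = 22+13 = 35
ES_J = max(EF_B=3, EF_C=4, EF_E=19, EF_F=19, EF_H=23, EF_I=35) = 35; EF_J = 35+8 = 43
Expected project duration μ = 43 days. Critical path: A → G → I → J.

Variance along critical path = 11.111 + 0.444 + 4.000 + 2.778 = 18.333
σ = √18.333 = 4.282 days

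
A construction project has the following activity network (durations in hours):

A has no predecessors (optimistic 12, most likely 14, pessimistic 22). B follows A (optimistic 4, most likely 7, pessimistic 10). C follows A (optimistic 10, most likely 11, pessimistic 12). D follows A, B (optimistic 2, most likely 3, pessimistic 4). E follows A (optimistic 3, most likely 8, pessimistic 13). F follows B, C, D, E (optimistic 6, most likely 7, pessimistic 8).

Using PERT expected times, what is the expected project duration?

te_A = (12 + 4·14 + 22)/6 = 90/6 = 15
te_B = (4 + 4·7 + 10)/6 = 42/6 = 7
te_C = (10 + 4·11 + 12)/6 = 66/6 = 11
te_D = (2 + 4·3 + 4)/6 = 18/6 = 3
te_E = (3 + 4·8 + 13)/6 = 48/6 = 8
te_F = (6 + 4·7 + 8)/6 = 42/6 = 7

Forward pass:
ES_A = 0; EF_A = 15
ES_B = 15; EF_B = 15+7 = 22
ES_C = 15; EF_C = 15+11 = 26
ES_D = max(EF_A=15, EF_B=22) = 22; EF_D = 22+3 = 25
ES_E = 15; EF_E = 15+8 = 23
ES_F = max(EF_B=22, EF_C=26, EF_D=25, EF_E=23) = 26; EF_F = 26+7 = 33
Expected project duration μ = 33 hours. Critical path: A → C → F.

33 hours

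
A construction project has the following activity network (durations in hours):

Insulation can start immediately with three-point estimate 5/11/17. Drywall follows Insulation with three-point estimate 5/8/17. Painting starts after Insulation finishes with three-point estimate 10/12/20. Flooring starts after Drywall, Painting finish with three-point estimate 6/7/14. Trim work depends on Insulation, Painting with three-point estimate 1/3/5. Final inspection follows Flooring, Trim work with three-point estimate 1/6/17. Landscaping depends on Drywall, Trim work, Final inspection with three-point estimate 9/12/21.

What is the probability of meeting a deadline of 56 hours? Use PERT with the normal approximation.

te_Insulation = (5 + 4·11 + 17)/6 = 66/6 = 11; σ²_Insulation = ((17−5)/6)² = 4.000
te_Drywall = (5 + 4·8 + 17)/6 = 54/6 = 9; σ²_Drywall = ((17−5)/6)² = 4.000
te_Painting = (10 + 4·12 + 20)/6 = 78/6 = 13; σ²_Painting = ((20−10)/6)² = 2.778
te_Flooring = (6 + 4·7 + 14)/6 = 48/6 = 8; σ²_Flooring = ((14−6)/6)² = 1.778
te_Trim work = (1 + 4·3 + 5)/6 = 18/6 = 3; σ²_Trim work = ((5−1)/6)² = 0.444
te_Final inspection = (1 + 4·6 + 17)/6 = 42/6 = 7; σ²_Final inspection = ((17−1)/6)² = 7.111
te_Landscaping = (9 + 4·12 + 21)/6 = 78/6 = 13; σ²_Landscaping = ((21−9)/6)² = 4.000

Forward pass:
ES_Insulation = 0; EF_Insulation = 11
ES_Drywall = 11; EF_Drywall = 11+9 = 20
ES_Painting = 11; EF_Painting = 11+13 = 24
ES_Flooring = max(EF_Drywall=20, EF_Painting=24) = 24; EF_Flooring = 24+8 = 32
ES_Trim work = max(EF_Insulation=11, EF_Painting=24) = 24; EF_Trim work = 24+3 = 27
ES_Final inspection = max(EF_Flooring=32, EF_Trim work=27) = 32; EF_Final inspection = 32+7 = 39
ES_Landscaping = max(EF_Drywall=20, EF_Trim work=27, EF_Final inspection=39) = 39; EF_Landscaping = 39+13 = 52
Expected project duration μ = 52 hours. Critical path: Insulation → Painting → Flooring → Final inspection → Landscaping.

Variance along critical path = 4.000 + 2.778 + 1.778 + 7.111 + 4.000 = 19.667; σ = √19.667 = 4.435 hours.
Z = (56 − 52) / 4.435 = 0.902
P(T ≤ 56) = Φ(0.902) ≈ 0.816

0.816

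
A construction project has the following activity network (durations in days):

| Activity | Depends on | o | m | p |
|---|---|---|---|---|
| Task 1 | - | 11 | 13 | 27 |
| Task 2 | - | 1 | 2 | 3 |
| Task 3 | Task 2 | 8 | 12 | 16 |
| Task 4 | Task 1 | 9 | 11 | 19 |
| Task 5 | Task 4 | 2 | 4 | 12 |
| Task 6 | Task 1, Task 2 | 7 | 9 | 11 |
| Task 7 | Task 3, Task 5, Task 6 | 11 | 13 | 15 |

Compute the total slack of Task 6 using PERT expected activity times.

8 days

te_Task 1 = (11 + 4·13 + 27)/6 = 90/6 = 15
te_Task 2 = (1 + 4·2 + 3)/6 = 12/6 = 2
te_Task 3 = (8 + 4·12 + 16)/6 = 72/6 = 12
te_Task 4 = (9 + 4·11 + 19)/6 = 72/6 = 12
te_Task 5 = (2 + 4·4 + 12)/6 = 30/6 = 5
te_Task 6 = (7 + 4·9 + 11)/6 = 54/6 = 9
te_Task 7 = (11 + 4·13 + 15)/6 = 78/6 = 13

Forward pass:
ES_Task 1 = 0; EF_Task 1 = 15
ES_Task 2 = 0; EF_Task 2 = 2
ES_Task 3 = 2; EF_Task 3 = 2+12 = 14
ES_Task 4 = 15; EF_Task 4 = 15+12 = 27
ES_Task 5 = 27; EF_Task 5 = 27+5 = 32
ES_Task 6 = max(EF_Task 1=15, EF_Task 2=2) = 15; EF_Task 6 = 15+9 = 24
ES_Task 7 = max(EF_Task 3=14, EF_Task 5=32, EF_Task 6=24) = 32; EF_Task 7 = 32+13 = 45
Expected project duration μ = 45 days. Critical path: Task 1 → Task 4 → Task 5 → Task 7.

Backward pass:
LF_Task 7 = 45; LS_Task 7 = 45−13 = 32
LF_Task 6 = LS_Task 7 = 32; LS_Task 6 = 32−9 = 23
LF_Task 5 = LS_Task 7 = 32; LS_Task 5 = 32−5 = 27
LF_Task 4 = LS_Task 5 = 27; LS_Task 4 = 27−12 = 15
LF_Task 3 = LS_Task 7 = 32; LS_Task 3 = 32−12 = 20
LF_Task 2 = min(LS_Task 3=20, LS_Task 6=23) = 20; LS_Task 2 = 20−2 = 18
LF_Task 1 = min(LS_Task 4=15, LS_Task 6=23) = 15; LS_Task 1 = 15−15 = 0
Slack_Task 6 = LS_Task 6 − ES_Task 6 = 23 − 15 = 8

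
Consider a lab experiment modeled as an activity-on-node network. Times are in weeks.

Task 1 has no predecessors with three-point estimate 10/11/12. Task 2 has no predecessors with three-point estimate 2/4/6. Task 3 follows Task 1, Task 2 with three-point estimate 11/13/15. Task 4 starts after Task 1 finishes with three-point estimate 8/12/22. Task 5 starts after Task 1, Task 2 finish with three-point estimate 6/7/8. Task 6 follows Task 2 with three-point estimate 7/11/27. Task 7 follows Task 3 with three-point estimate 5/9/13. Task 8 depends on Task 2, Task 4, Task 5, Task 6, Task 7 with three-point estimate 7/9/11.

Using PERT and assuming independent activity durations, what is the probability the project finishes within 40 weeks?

te_Task 1 = (10 + 4·11 + 12)/6 = 66/6 = 11; σ²_Task 1 = ((12−10)/6)² = 0.111
te_Task 2 = (2 + 4·4 + 6)/6 = 24/6 = 4; σ²_Task 2 = ((6−2)/6)² = 0.444
te_Task 3 = (11 + 4·13 + 15)/6 = 78/6 = 13; σ²_Task 3 = ((15−11)/6)² = 0.444
te_Task 4 = (8 + 4·12 + 22)/6 = 78/6 = 13; σ²_Task 4 = ((22−8)/6)² = 5.444
te_Task 5 = (6 + 4·7 + 8)/6 = 42/6 = 7; σ²_Task 5 = ((8−6)/6)² = 0.111
te_Task 6 = (7 + 4·11 + 27)/6 = 78/6 = 13; σ²_Task 6 = ((27−7)/6)² = 11.111
te_Task 7 = (5 + 4·9 + 13)/6 = 54/6 = 9; σ²_Task 7 = ((13−5)/6)² = 1.778
te_Task 8 = (7 + 4·9 + 11)/6 = 54/6 = 9; σ²_Task 8 = ((11−7)/6)² = 0.444

Forward pass:
ES_Task 1 = 0; EF_Task 1 = 11
ES_Task 2 = 0; EF_Task 2 = 4
ES_Task 3 = max(EF_Task 1=11, EF_Task 2=4) = 11; EF_Task 3 = 11+13 = 24
ES_Task 4 = 11; EF_Task 4 = 11+13 = 24
ES_Task 5 = max(EF_Task 1=11, EF_Task 2=4) = 11; EF_Task 5 = 11+7 = 18
ES_Task 6 = 4; EF_Task 6 = 4+13 = 17
ES_Task 7 = 24; EF_Task 7 = 24+9 = 33
ES_Task 8 = max(EF_Task 2=4, EF_Task 4=24, EF_Task 5=18, EF_Task 6=17, EF_Task 7=33) = 33; EF_Task 8 = 33+9 = 42
Expected project duration μ = 42 weeks. Critical path: Task 1 → Task 3 → Task 7 → Task 8.

Variance along critical path = 0.111 + 0.444 + 1.778 + 0.444 = 2.778; σ = √2.778 = 1.667 weeks.
Z = (40 − 42) / 1.667 = -1.200
P(T ≤ 40) = Φ(-1.200) ≈ 0.115

0.115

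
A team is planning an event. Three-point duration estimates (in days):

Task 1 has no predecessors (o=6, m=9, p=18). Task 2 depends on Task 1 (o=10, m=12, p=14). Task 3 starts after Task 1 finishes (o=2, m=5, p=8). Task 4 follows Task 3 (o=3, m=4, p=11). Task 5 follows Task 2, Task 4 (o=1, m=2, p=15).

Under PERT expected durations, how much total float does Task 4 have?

2 days

te_Task 1 = (6 + 4·9 + 18)/6 = 60/6 = 10
te_Task 2 = (10 + 4·12 + 14)/6 = 72/6 = 12
te_Task 3 = (2 + 4·5 + 8)/6 = 30/6 = 5
te_Task 4 = (3 + 4·4 + 11)/6 = 30/6 = 5
te_Task 5 = (1 + 4·2 + 15)/6 = 24/6 = 4

Forward pass:
ES_Task 1 = 0; EF_Task 1 = 10
ES_Task 2 = 10; EF_Task 2 = 10+12 = 22
ES_Task 3 = 10; EF_Task 3 = 10+5 = 15
ES_Task 4 = 15; EF_Task 4 = 15+5 = 20
ES_Task 5 = max(EF_Task 2=22, EF_Task 4=20) = 22; EF_Task 5 = 22+4 = 26
Expected project duration μ = 26 days. Critical path: Task 1 → Task 2 → Task 5.

Backward pass:
LF_Task 5 = 26; LS_Task 5 = 26−4 = 22
LF_Task 4 = LS_Task 5 = 22; LS_Task 4 = 22−5 = 17
LF_Task 3 = LS_Task 4 = 17; LS_Task 3 = 17−5 = 12
LF_Task 2 = LS_Task 5 = 22; LS_Task 2 = 22−12 = 10
LF_Task 1 = min(LS_Task 2=10, LS_Task 3=12) = 10; LS_Task 1 = 10−10 = 0
Slack_Task 4 = LS_Task 4 − ES_Task 4 = 17 − 15 = 2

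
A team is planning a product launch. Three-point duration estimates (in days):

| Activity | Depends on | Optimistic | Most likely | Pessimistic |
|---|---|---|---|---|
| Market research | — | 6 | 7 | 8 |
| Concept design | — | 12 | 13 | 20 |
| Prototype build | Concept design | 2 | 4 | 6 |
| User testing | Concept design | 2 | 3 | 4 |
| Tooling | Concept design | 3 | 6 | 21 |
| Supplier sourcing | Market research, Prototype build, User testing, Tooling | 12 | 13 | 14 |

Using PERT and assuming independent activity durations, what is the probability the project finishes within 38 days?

te_Market research = (6 + 4·7 + 8)/6 = 42/6 = 7; σ²_Market research = ((8−6)/6)² = 0.111
te_Concept design = (12 + 4·13 + 20)/6 = 84/6 = 14; σ²_Concept design = ((20−12)/6)² = 1.778
te_Prototype build = (2 + 4·4 + 6)/6 = 24/6 = 4; σ²_Prototype build = ((6−2)/6)² = 0.444
te_User testing = (2 + 4·3 + 4)/6 = 18/6 = 3; σ²_User testing = ((4−2)/6)² = 0.111
te_Tooling = (3 + 4·6 + 21)/6 = 48/6 = 8; σ²_Tooling = ((21−3)/6)² = 9.000
te_Supplier sourcing = (12 + 4·13 + 14)/6 = 78/6 = 13; σ²_Supplier sourcing = ((14−12)/6)² = 0.111

Forward pass:
ES_Market research = 0; EF_Market research = 7
ES_Concept design = 0; EF_Concept design = 14
ES_Prototype build = 14; EF_Prototype build = 14+4 = 18
ES_User testing = 14; EF_User testing = 14+3 = 17
ES_Tooling = 14; EF_Tooling = 14+8 = 22
ES_Supplier sourcing = max(EF_Market research=7, EF_Prototype build=18, EF_User testing=17, EF_Tooling=22) = 22; EF_Supplier sourcing = 22+13 = 35
Expected project duration μ = 35 days. Critical path: Concept design → Tooling → Supplier sourcing.

Variance along critical path = 1.778 + 9.000 + 0.111 = 10.889; σ = √10.889 = 3.300 days.
Z = (38 − 35) / 3.300 = 0.909
P(T ≤ 38) = Φ(0.909) ≈ 0.818

0.818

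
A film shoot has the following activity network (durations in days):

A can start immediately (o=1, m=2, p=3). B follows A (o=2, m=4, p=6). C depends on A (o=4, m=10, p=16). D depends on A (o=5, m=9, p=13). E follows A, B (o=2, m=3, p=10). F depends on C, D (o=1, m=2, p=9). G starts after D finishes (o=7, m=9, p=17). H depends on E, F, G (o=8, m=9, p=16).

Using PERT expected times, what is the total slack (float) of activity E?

te_A = (1 + 4·2 + 3)/6 = 12/6 = 2
te_B = (2 + 4·4 + 6)/6 = 24/6 = 4
te_C = (4 + 4·10 + 16)/6 = 60/6 = 10
te_D = (5 + 4·9 + 13)/6 = 54/6 = 9
te_E = (2 + 4·3 + 10)/6 = 24/6 = 4
te_F = (1 + 4·2 + 9)/6 = 18/6 = 3
te_G = (7 + 4·9 + 17)/6 = 60/6 = 10
te_H = (8 + 4·9 + 16)/6 = 60/6 = 10

Forward pass:
ES_A = 0; EF_A = 2
ES_B = 2; EF_B = 2+4 = 6
ES_C = 2; EF_C = 2+10 = 12
ES_D = 2; EF_D = 2+9 = 11
ES_E = max(EF_A=2, EF_B=6) = 6; EF_E = 6+4 = 10
ES_F = max(EF_C=12, EF_D=11) = 12; EF_F = 12+3 = 15
ES_G = 11; EF_G = 11+10 = 21
ES_H = max(EF_E=10, EF_F=15, EF_G=21) = 21; EF_H = 21+10 = 31
Expected project duration μ = 31 days. Critical path: A → D → G → H.

Backward pass:
LF_H = 31; LS_H = 31−10 = 21
LF_G = LS_H = 21; LS_G = 21−10 = 11
LF_F = LS_H = 21; LS_F = 21−3 = 18
LF_E = LS_H = 21; LS_E = 21−4 = 17
LF_D = min(LS_F=18, LS_G=11) = 11; LS_D = 11−9 = 2
LF_C = LS_F = 18; LS_C = 18−10 = 8
LF_B = LS_E = 17; LS_B = 17−4 = 13
LF_A = min(LS_B=13, LS_C=8, LS_D=2, LS_E=17) = 2; LS_A = 2−2 = 0
Slack_E = LS_E − ES_E = 17 − 6 = 11

11 days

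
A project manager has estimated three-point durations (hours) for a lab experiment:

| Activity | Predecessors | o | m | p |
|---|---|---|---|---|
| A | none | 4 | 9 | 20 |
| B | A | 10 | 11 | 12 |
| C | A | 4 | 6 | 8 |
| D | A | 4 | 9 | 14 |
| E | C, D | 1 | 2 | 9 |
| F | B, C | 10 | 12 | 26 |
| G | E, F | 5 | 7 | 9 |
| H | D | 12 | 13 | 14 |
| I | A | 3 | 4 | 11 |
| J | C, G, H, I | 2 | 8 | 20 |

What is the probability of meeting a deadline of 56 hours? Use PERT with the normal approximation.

te_A = (4 + 4·9 + 20)/6 = 60/6 = 10; σ²_A = ((20−4)/6)² = 7.111
te_B = (10 + 4·11 + 12)/6 = 66/6 = 11; σ²_B = ((12−10)/6)² = 0.111
te_C = (4 + 4·6 + 8)/6 = 36/6 = 6; σ²_C = ((8−4)/6)² = 0.444
te_D = (4 + 4·9 + 14)/6 = 54/6 = 9; σ²_D = ((14−4)/6)² = 2.778
te_E = (1 + 4·2 + 9)/6 = 18/6 = 3; σ²_E = ((9−1)/6)² = 1.778
te_F = (10 + 4·12 + 26)/6 = 84/6 = 14; σ²_F = ((26−10)/6)² = 7.111
te_G = (5 + 4·7 + 9)/6 = 42/6 = 7; σ²_G = ((9−5)/6)² = 0.444
te_H = (12 + 4·13 + 14)/6 = 78/6 = 13; σ²_H = ((14−12)/6)² = 0.111
te_I = (3 + 4·4 + 11)/6 = 30/6 = 5; σ²_I = ((11−3)/6)² = 1.778
te_J = (2 + 4·8 + 20)/6 = 54/6 = 9; σ²_J = ((20−2)/6)² = 9.000

Forward pass:
ES_A = 0; EF_A = 10
ES_B = 10; EF_B = 10+11 = 21
ES_C = 10; EF_C = 10+6 = 16
ES_D = 10; EF_D = 10+9 = 19
ES_E = max(EF_C=16, EF_D=19) = 19; EF_E = 19+3 = 22
ES_F = max(EF_B=21, EF_C=16) = 21; EF_F = 21+14 = 35
ES_G = max(EF_E=22, EF_F=35) = 35; EF_G = 35+7 = 42
ES_H = 19; EF_H = 19+13 = 32
ES_I = 10; EF_I = 10+5 = 15
ES_J = max(EF_C=16, EF_G=42, EF_H=32, EF_I=15) = 42; EF_J = 42+9 = 51
Expected project duration μ = 51 hours. Critical path: A → B → F → G → J.

Variance along critical path = 7.111 + 0.111 + 7.111 + 0.444 + 9.000 = 23.778; σ = √23.778 = 4.876 hours.
Z = (56 − 51) / 4.876 = 1.025
P(T ≤ 56) = Φ(1.025) ≈ 0.847

0.847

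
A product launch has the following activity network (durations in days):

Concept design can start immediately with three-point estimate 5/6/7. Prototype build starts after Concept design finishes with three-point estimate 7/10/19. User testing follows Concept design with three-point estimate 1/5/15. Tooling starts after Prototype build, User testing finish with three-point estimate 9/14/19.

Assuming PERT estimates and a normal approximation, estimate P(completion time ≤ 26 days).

0.028

te_Concept design = (5 + 4·6 + 7)/6 = 36/6 = 6; σ²_Concept design = ((7−5)/6)² = 0.111
te_Prototype build = (7 + 4·10 + 19)/6 = 66/6 = 11; σ²_Prototype build = ((19−7)/6)² = 4.000
te_User testing = (1 + 4·5 + 15)/6 = 36/6 = 6; σ²_User testing = ((15−1)/6)² = 5.444
te_Tooling = (9 + 4·14 + 19)/6 = 84/6 = 14; σ²_Tooling = ((19−9)/6)² = 2.778

Forward pass:
ES_Concept design = 0; EF_Concept design = 6
ES_Prototype build = 6; EF_Prototype build = 6+11 = 17
ES_User testing = 6; EF_User testing = 6+6 = 12
ES_Tooling = max(EF_Prototype build=17, EF_User testing=12) = 17; EF_Tooling = 17+14 = 31
Expected project duration μ = 31 days. Critical path: Concept design → Prototype build → Tooling.

Variance along critical path = 0.111 + 4.000 + 2.778 = 6.889; σ = √6.889 = 2.625 days.
Z = (26 − 31) / 2.625 = -1.905
P(T ≤ 26) = Φ(-1.905) ≈ 0.028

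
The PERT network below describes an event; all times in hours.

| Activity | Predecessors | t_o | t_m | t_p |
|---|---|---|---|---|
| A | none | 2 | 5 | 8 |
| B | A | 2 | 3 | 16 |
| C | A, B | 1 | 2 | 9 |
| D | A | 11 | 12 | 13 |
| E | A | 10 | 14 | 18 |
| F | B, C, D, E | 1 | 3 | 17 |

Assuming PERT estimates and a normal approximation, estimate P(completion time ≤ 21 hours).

0.170

te_A = (2 + 4·5 + 8)/6 = 30/6 = 5; σ²_A = ((8−2)/6)² = 1.000
te_B = (2 + 4·3 + 16)/6 = 30/6 = 5; σ²_B = ((16−2)/6)² = 5.444
te_C = (1 + 4·2 + 9)/6 = 18/6 = 3; σ²_C = ((9−1)/6)² = 1.778
te_D = (11 + 4·12 + 13)/6 = 72/6 = 12; σ²_D = ((13−11)/6)² = 0.111
te_E = (10 + 4·14 + 18)/6 = 84/6 = 14; σ²_E = ((18−10)/6)² = 1.778
te_F = (1 + 4·3 + 17)/6 = 30/6 = 5; σ²_F = ((17−1)/6)² = 7.111

Forward pass:
ES_A = 0; EF_A = 5
ES_B = 5; EF_B = 5+5 = 10
ES_C = max(EF_A=5, EF_B=10) = 10; EF_C = 10+3 = 13
ES_D = 5; EF_D = 5+12 = 17
ES_E = 5; EF_E = 5+14 = 19
ES_F = max(EF_B=10, EF_C=13, EF_D=17, EF_E=19) = 19; EF_F = 19+5 = 24
Expected project duration μ = 24 hours. Critical path: A → E → F.

Variance along critical path = 1.000 + 1.778 + 7.111 = 9.889; σ = √9.889 = 3.145 hours.
Z = (21 − 24) / 3.145 = -0.954
P(T ≤ 21) = Φ(-0.954) ≈ 0.170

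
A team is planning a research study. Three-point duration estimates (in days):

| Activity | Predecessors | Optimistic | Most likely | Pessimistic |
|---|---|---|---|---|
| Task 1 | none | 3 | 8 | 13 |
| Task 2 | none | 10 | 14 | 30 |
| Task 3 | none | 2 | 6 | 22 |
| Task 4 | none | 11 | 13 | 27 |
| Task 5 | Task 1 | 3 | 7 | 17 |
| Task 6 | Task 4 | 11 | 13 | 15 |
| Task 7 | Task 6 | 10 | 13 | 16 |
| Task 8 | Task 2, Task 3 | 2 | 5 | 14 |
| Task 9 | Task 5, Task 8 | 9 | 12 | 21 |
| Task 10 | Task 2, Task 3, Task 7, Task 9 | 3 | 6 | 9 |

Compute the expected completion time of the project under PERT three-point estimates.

te_Task 1 = (3 + 4·8 + 13)/6 = 48/6 = 8
te_Task 2 = (10 + 4·14 + 30)/6 = 96/6 = 16
te_Task 3 = (2 + 4·6 + 22)/6 = 48/6 = 8
te_Task 4 = (11 + 4·13 + 27)/6 = 90/6 = 15
te_Task 5 = (3 + 4·7 + 17)/6 = 48/6 = 8
te_Task 6 = (11 + 4·13 + 15)/6 = 78/6 = 13
te_Task 7 = (10 + 4·13 + 16)/6 = 78/6 = 13
te_Task 8 = (2 + 4·5 + 14)/6 = 36/6 = 6
te_Task 9 = (9 + 4·12 + 21)/6 = 78/6 = 13
te_Task 10 = (3 + 4·6 + 9)/6 = 36/6 = 6

Forward pass:
ES_Task 1 = 0; EF_Task 1 = 8
ES_Task 2 = 0; EF_Task 2 = 16
ES_Task 3 = 0; EF_Task 3 = 8
ES_Task 4 = 0; EF_Task 4 = 15
ES_Task 5 = 8; EF_Task 5 = 8+8 = 16
ES_Task 6 = 15; EF_Task 6 = 15+13 = 28
ES_Task 7 = 28; EF_Task 7 = 28+13 = 41
ES_Task 8 = max(EF_Task 2=16, EF_Task 3=8) = 16; EF_Task 8 = 16+6 = 22
ES_Task 9 = max(EF_Task 5=16, EF_Task 8=22) = 22; EF_Task 9 = 22+13 = 35
ES_Task 10 = max(EF_Task 2=16, EF_Task 3=8, EF_Task 7=41, EF_Task 9=35) = 41; EF_Task 10 = 41+6 = 47
Expected project duration μ = 47 days. Critical path: Task 4 → Task 6 → Task 7 → Task 10.

47 days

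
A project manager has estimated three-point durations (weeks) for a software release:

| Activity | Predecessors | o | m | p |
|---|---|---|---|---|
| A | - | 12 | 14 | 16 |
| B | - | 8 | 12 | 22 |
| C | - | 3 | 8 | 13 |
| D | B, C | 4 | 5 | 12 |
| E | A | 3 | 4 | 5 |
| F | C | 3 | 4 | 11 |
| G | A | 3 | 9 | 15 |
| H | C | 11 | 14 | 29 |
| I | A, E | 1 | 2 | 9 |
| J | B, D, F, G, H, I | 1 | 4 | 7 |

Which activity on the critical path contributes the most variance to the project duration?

H

te_A = (12 + 4·14 + 16)/6 = 84/6 = 14; σ²_A = ((16−12)/6)² = 0.444
te_B = (8 + 4·12 + 22)/6 = 78/6 = 13; σ²_B = ((22−8)/6)² = 5.444
te_C = (3 + 4·8 + 13)/6 = 48/6 = 8; σ²_C = ((13−3)/6)² = 2.778
te_D = (4 + 4·5 + 12)/6 = 36/6 = 6; σ²_D = ((12−4)/6)² = 1.778
te_E = (3 + 4·4 + 5)/6 = 24/6 = 4; σ²_E = ((5−3)/6)² = 0.111
te_F = (3 + 4·4 + 11)/6 = 30/6 = 5; σ²_F = ((11−3)/6)² = 1.778
te_G = (3 + 4·9 + 15)/6 = 54/6 = 9; σ²_G = ((15−3)/6)² = 4.000
te_H = (11 + 4·14 + 29)/6 = 96/6 = 16; σ²_H = ((29−11)/6)² = 9.000
te_I = (1 + 4·2 + 9)/6 = 18/6 = 3; σ²_I = ((9−1)/6)² = 1.778
te_J = (1 + 4·4 + 7)/6 = 24/6 = 4; σ²_J = ((7−1)/6)² = 1.000

Forward pass:
ES_A = 0; EF_A = 14
ES_B = 0; EF_B = 13
ES_C = 0; EF_C = 8
ES_D = max(EF_B=13, EF_C=8) = 13; EF_D = 13+6 = 19
ES_E = 14; EF_E = 14+4 = 18
ES_F = 8; EF_F = 8+5 = 13
ES_G = 14; EF_G = 14+9 = 23
ES_H = 8; EF_H = 8+16 = 24
ES_I = max(EF_A=14, EF_E=18) = 18; EF_I = 18+3 = 21
ES_J = max(EF_B=13, EF_D=19, EF_F=13, EF_G=23, EF_H=24, EF_I=21) = 24; EF_J = 24+4 = 28
Expected project duration μ = 28 weeks. Critical path: C → H → J.

Variances on critical path: σ²_C=2.778, σ²_H=9.000, σ²_J=1.000.
Largest is σ²_H = 9.000.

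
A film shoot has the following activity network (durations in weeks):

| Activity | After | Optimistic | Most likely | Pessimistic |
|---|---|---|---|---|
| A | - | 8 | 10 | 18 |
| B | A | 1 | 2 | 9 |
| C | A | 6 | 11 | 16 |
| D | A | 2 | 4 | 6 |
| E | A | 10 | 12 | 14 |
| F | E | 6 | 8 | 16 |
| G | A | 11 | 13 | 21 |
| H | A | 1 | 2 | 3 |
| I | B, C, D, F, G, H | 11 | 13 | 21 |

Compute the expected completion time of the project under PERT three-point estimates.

te_A = (8 + 4·10 + 18)/6 = 66/6 = 11
te_B = (1 + 4·2 + 9)/6 = 18/6 = 3
te_C = (6 + 4·11 + 16)/6 = 66/6 = 11
te_D = (2 + 4·4 + 6)/6 = 24/6 = 4
te_E = (10 + 4·12 + 14)/6 = 72/6 = 12
te_F = (6 + 4·8 + 16)/6 = 54/6 = 9
te_G = (11 + 4·13 + 21)/6 = 84/6 = 14
te_H = (1 + 4·2 + 3)/6 = 12/6 = 2
te_I = (11 + 4·13 + 21)/6 = 84/6 = 14

Forward pass:
ES_A = 0; EF_A = 11
ES_B = 11; EF_B = 11+3 = 14
ES_C = 11; EF_C = 11+11 = 22
ES_D = 11; EF_D = 11+4 = 15
ES_E = 11; EF_E = 11+12 = 23
ES_F = 23; EF_F = 23+9 = 32
ES_G = 11; EF_G = 11+14 = 25
ES_H = 11; EF_H = 11+2 = 13
ES_I = max(EF_B=14, EF_C=22, EF_D=15, EF_F=32, EF_G=25, EF_H=13) = 32; EF_I = 32+14 = 46
Expected project duration μ = 46 weeks. Critical path: A → E → F → I.

46 weeks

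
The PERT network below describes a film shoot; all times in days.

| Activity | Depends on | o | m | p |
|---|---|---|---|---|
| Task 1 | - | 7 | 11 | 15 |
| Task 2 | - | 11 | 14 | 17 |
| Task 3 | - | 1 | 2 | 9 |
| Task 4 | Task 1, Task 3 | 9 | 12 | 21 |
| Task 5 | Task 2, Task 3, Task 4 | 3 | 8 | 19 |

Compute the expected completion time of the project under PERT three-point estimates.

33 days

te_Task 1 = (7 + 4·11 + 15)/6 = 66/6 = 11
te_Task 2 = (11 + 4·14 + 17)/6 = 84/6 = 14
te_Task 3 = (1 + 4·2 + 9)/6 = 18/6 = 3
te_Task 4 = (9 + 4·12 + 21)/6 = 78/6 = 13
te_Task 5 = (3 + 4·8 + 19)/6 = 54/6 = 9

Forward pass:
ES_Task 1 = 0; EF_Task 1 = 11
ES_Task 2 = 0; EF_Task 2 = 14
ES_Task 3 = 0; EF_Task 3 = 3
ES_Task 4 = max(EF_Task 1=11, EF_Task 3=3) = 11; EF_Task 4 = 11+13 = 24
ES_Task 5 = max(EF_Task 2=14, EF_Task 3=3, EF_Task 4=24) = 24; EF_Task 5 = 24+9 = 33
Expected project duration μ = 33 days. Critical path: Task 1 → Task 4 → Task 5.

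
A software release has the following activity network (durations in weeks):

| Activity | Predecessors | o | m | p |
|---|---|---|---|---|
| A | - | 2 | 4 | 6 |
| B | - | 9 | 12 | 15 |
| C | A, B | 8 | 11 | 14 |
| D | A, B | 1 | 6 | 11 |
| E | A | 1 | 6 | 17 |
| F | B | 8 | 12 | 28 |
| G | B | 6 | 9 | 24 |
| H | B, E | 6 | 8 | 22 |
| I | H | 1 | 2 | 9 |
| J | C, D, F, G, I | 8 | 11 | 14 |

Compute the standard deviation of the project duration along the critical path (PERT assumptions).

te_A = (2 + 4·4 + 6)/6 = 24/6 = 4; σ²_A = ((6−2)/6)² = 0.444
te_B = (9 + 4·12 + 15)/6 = 72/6 = 12; σ²_B = ((15−9)/6)² = 1.000
te_C = (8 + 4·11 + 14)/6 = 66/6 = 11; σ²_C = ((14−8)/6)² = 1.000
te_D = (1 + 4·6 + 11)/6 = 36/6 = 6; σ²_D = ((11−1)/6)² = 2.778
te_E = (1 + 4·6 + 17)/6 = 42/6 = 7; σ²_E = ((17−1)/6)² = 7.111
te_F = (8 + 4·12 + 28)/6 = 84/6 = 14; σ²_F = ((28−8)/6)² = 11.111
te_G = (6 + 4·9 + 24)/6 = 66/6 = 11; σ²_G = ((24−6)/6)² = 9.000
te_H = (6 + 4·8 + 22)/6 = 60/6 = 10; σ²_H = ((22−6)/6)² = 7.111
te_I = (1 + 4·2 + 9)/6 = 18/6 = 3; σ²_I = ((9−1)/6)² = 1.778
te_J = (8 + 4·11 + 14)/6 = 66/6 = 11; σ²_J = ((14−8)/6)² = 1.000

Forward pass:
ES_A = 0; EF_A = 4
ES_B = 0; EF_B = 12
ES_C = max(EF_A=4, EF_B=12) = 12; EF_C = 12+11 = 23
ES_D = max(EF_A=4, EF_B=12) = 12; EF_D = 12+6 = 18
ES_E = 4; EF_E = 4+7 = 11
ES_F = 12; EF_F = 12+14 = 26
ES_G = 12; EF_G = 12+11 = 23
ES_H = max(EF_B=12, EF_E=11) = 12; EF_H = 12+10 = 22
ES_I = 22; EF_I = 22+3 = 25
ES_J = max(EF_C=23, EF_D=18, EF_F=26, EF_G=23, EF_I=25) = 26; EF_J = 26+11 = 37
Expected project duration μ = 37 weeks. Critical path: B → F → J.

Variance along critical path = 1.000 + 11.111 + 1.000 = 13.111
σ = √13.111 = 3.621 weeks

3.62 weeks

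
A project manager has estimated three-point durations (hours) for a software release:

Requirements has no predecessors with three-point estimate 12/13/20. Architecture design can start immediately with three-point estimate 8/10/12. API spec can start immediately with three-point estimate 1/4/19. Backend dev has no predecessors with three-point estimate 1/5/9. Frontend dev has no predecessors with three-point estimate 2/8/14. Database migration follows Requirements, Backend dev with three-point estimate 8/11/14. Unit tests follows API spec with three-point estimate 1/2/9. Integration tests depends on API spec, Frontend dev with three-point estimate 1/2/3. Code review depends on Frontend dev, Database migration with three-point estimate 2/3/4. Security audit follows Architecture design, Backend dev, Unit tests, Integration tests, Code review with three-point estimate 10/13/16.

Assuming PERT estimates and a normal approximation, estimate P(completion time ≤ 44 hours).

0.936

te_Requirements = (12 + 4·13 + 20)/6 = 84/6 = 14; σ²_Requirements = ((20−12)/6)² = 1.778
te_Architecture design = (8 + 4·10 + 12)/6 = 60/6 = 10; σ²_Architecture design = ((12−8)/6)² = 0.444
te_API spec = (1 + 4·4 + 19)/6 = 36/6 = 6; σ²_API spec = ((19−1)/6)² = 9.000
te_Backend dev = (1 + 4·5 + 9)/6 = 30/6 = 5; σ²_Backend dev = ((9−1)/6)² = 1.778
te_Frontend dev = (2 + 4·8 + 14)/6 = 48/6 = 8; σ²_Frontend dev = ((14−2)/6)² = 4.000
te_Database migration = (8 + 4·11 + 14)/6 = 66/6 = 11; σ²_Database migration = ((14−8)/6)² = 1.000
te_Unit tests = (1 + 4·2 + 9)/6 = 18/6 = 3; σ²_Unit tests = ((9−1)/6)² = 1.778
te_Integration tests = (1 + 4·2 + 3)/6 = 12/6 = 2; σ²_Integration tests = ((3−1)/6)² = 0.111
te_Code review = (2 + 4·3 + 4)/6 = 18/6 = 3; σ²_Code review = ((4−2)/6)² = 0.111
te_Security audit = (10 + 4·13 + 16)/6 = 78/6 = 13; σ²_Security audit = ((16−10)/6)² = 1.000

Forward pass:
ES_Requirements = 0; EF_Requirements = 14
ES_Architecture design = 0; EF_Architecture design = 10
ES_API spec = 0; EF_API spec = 6
ES_Backend dev = 0; EF_Backend dev = 5
ES_Frontend dev = 0; EF_Frontend dev = 8
ES_Database migration = max(EF_Requirements=14, EF_Backend dev=5) = 14; EF_Database migration = 14+11 = 25
ES_Unit tests = 6; EF_Unit tests = 6+3 = 9
ES_Integration tests = max(EF_API spec=6, EF_Frontend dev=8) = 8; EF_Integration tests = 8+2 = 10
ES_Code review = max(EF_Frontend dev=8, EF_Database migration=25) = 25; EF_Code review = 25+3 = 28
ES_Security audit = max(EF_Architecture design=10, EF_Backend dev=5, EF_Unit tests=9, EF_Integration tests=10, EF_Code review=28) = 28; EF_Security audit = 28+13 = 41
Expected project duration μ = 41 hours. Critical path: Requirements → Database migration → Code review → Security audit.

Variance along critical path = 1.778 + 1.000 + 0.111 + 1.000 = 3.889; σ = √3.889 = 1.972 hours.
Z = (44 − 41) / 1.972 = 1.521
P(T ≤ 44) = Φ(1.521) ≈ 0.936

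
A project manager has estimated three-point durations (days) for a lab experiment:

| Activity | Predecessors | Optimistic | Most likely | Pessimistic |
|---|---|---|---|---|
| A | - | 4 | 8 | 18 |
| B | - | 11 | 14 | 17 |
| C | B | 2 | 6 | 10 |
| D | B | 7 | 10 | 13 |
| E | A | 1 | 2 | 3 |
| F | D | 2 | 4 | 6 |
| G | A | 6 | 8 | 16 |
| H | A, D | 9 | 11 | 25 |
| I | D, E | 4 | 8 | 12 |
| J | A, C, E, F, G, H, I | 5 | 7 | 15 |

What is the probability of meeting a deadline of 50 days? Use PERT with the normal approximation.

0.926

te_A = (4 + 4·8 + 18)/6 = 54/6 = 9; σ²_A = ((18−4)/6)² = 5.444
te_B = (11 + 4·14 + 17)/6 = 84/6 = 14; σ²_B = ((17−11)/6)² = 1.000
te_C = (2 + 4·6 + 10)/6 = 36/6 = 6; σ²_C = ((10−2)/6)² = 1.778
te_D = (7 + 4·10 + 13)/6 = 60/6 = 10; σ²_D = ((13−7)/6)² = 1.000
te_E = (1 + 4·2 + 3)/6 = 12/6 = 2; σ²_E = ((3−1)/6)² = 0.111
te_F = (2 + 4·4 + 6)/6 = 24/6 = 4; σ²_F = ((6−2)/6)² = 0.444
te_G = (6 + 4·8 + 16)/6 = 54/6 = 9; σ²_G = ((16−6)/6)² = 2.778
te_H = (9 + 4·11 + 25)/6 = 78/6 = 13; σ²_H = ((25−9)/6)² = 7.111
te_I = (4 + 4·8 + 12)/6 = 48/6 = 8; σ²_I = ((12−4)/6)² = 1.778
te_J = (5 + 4·7 + 15)/6 = 48/6 = 8; σ²_J = ((15−5)/6)² = 2.778

Forward pass:
ES_A = 0; EF_A = 9
ES_B = 0; EF_B = 14
ES_C = 14; EF_C = 14+6 = 20
ES_D = 14; EF_D = 14+10 = 24
ES_E = 9; EF_E = 9+2 = 11
ES_F = 24; EF_F = 24+4 = 28
ES_G = 9; EF_G = 9+9 = 18
ES_H = max(EF_A=9, EF_D=24) = 24; EF_H = 24+13 = 37
ES_I = max(EF_D=24, EF_E=11) = 24; EF_I = 24+8 = 32
ES_J = max(EF_A=9, EF_C=20, EF_E=11, EF_F=28, EF_G=18, EF_H=37, EF_I=32) = 37; EF_J = 37+8 = 45
Expected project duration μ = 45 days. Critical path: B → D → H → J.

Variance along critical path = 1.000 + 1.000 + 7.111 + 2.778 = 11.889; σ = √11.889 = 3.448 days.
Z = (50 − 45) / 3.448 = 1.450
P(T ≤ 50) = Φ(1.450) ≈ 0.926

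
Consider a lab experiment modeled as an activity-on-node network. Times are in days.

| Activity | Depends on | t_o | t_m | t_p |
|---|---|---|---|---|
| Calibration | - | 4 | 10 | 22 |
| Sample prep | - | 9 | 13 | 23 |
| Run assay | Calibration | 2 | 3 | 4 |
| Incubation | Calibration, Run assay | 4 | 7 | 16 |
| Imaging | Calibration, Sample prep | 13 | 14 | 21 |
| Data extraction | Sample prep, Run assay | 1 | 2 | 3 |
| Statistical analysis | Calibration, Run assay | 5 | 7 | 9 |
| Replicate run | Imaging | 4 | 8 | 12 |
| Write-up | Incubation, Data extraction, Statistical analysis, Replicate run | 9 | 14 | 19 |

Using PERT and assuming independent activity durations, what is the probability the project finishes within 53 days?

0.720

te_Calibration = (4 + 4·10 + 22)/6 = 66/6 = 11; σ²_Calibration = ((22−4)/6)² = 9.000
te_Sample prep = (9 + 4·13 + 23)/6 = 84/6 = 14; σ²_Sample prep = ((23−9)/6)² = 5.444
te_Run assay = (2 + 4·3 + 4)/6 = 18/6 = 3; σ²_Run assay = ((4−2)/6)² = 0.111
te_Incubation = (4 + 4·7 + 16)/6 = 48/6 = 8; σ²_Incubation = ((16−4)/6)² = 4.000
te_Imaging = (13 + 4·14 + 21)/6 = 90/6 = 15; σ²_Imaging = ((21−13)/6)² = 1.778
te_Data extraction = (1 + 4·2 + 3)/6 = 12/6 = 2; σ²_Data extraction = ((3−1)/6)² = 0.111
te_Statistical analysis = (5 + 4·7 + 9)/6 = 42/6 = 7; σ²_Statistical analysis = ((9−5)/6)² = 0.444
te_Replicate run = (4 + 4·8 + 12)/6 = 48/6 = 8; σ²_Replicate run = ((12−4)/6)² = 1.778
te_Write-up = (9 + 4·14 + 19)/6 = 84/6 = 14; σ²_Write-up = ((19−9)/6)² = 2.778

Forward pass:
ES_Calibration = 0; EF_Calibration = 11
ES_Sample prep = 0; EF_Sample prep = 14
ES_Run assay = 11; EF_Run assay = 11+3 = 14
ES_Incubation = max(EF_Calibration=11, EF_Run assay=14) = 14; EF_Incubation = 14+8 = 22
ES_Imaging = max(EF_Calibration=11, EF_Sample prep=14) = 14; EF_Imaging = 14+15 = 29
ES_Data extraction = max(EF_Sample prep=14, EF_Run assay=14) = 14; EF_Data extraction = 14+2 = 16
ES_Statistical analysis = max(EF_Calibration=11, EF_Run assay=14) = 14; EF_Statistical analysis = 14+7 = 21
ES_Replicate run = 29; EF_Replicate run = 29+8 = 37
ES_Write-up = max(EF_Incubation=22, EF_Data extraction=16, EF_Statistical analysis=21, EF_Replicate run=37) = 37; EF_Write-up = 37+14 = 51
Expected project duration μ = 51 days. Critical path: Sample prep → Imaging → Replicate run → Write-up.

Variance along critical path = 5.444 + 1.778 + 1.778 + 2.778 = 11.778; σ = √11.778 = 3.432 days.
Z = (53 − 51) / 3.432 = 0.583
P(T ≤ 53) = Φ(0.583) ≈ 0.720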